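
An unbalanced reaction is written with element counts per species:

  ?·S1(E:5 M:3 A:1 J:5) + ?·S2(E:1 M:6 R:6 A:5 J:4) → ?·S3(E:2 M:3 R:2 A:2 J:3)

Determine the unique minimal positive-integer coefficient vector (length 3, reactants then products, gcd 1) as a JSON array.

E: 1·5+1·1 = 6 | 3·2 = 6
M: 1·3+1·6 = 9 | 3·3 = 9
R: 1·0+1·6 = 6 | 3·2 = 6
A: 1·1+1·5 = 6 | 3·2 = 6
J: 1·5+1·4 = 9 | 3·3 = 9
gcd(1,1,3) = 1

Coefficients: [1, 1, 3]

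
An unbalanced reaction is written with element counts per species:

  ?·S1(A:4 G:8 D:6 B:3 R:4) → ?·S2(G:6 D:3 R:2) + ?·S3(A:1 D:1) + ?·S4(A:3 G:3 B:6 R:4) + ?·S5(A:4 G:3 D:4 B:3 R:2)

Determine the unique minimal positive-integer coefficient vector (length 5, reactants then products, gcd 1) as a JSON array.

Coefficients: [3, 3, 5, 1, 1]

A: 3·4 = 12 | 3·0+5·1+1·3+1·4 = 12
G: 3·8 = 24 | 3·6+5·0+1·3+1·3 = 24
D: 3·6 = 18 | 3·3+5·1+1·0+1·4 = 18
B: 3·3 = 9 | 3·0+5·0+1·6+1·3 = 9
R: 3·4 = 12 | 3·2+5·0+1·4+1·2 = 12
gcd(3,3,5,1,1) = 1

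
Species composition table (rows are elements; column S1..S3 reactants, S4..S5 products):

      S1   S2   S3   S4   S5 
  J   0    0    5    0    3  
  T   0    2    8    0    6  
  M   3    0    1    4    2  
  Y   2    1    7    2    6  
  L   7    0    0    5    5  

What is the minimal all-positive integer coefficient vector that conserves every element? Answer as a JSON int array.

J: 5·0+3·0+3·5 = 15 | 2·0+5·3 = 15
T: 5·0+3·2+3·8 = 30 | 2·0+5·6 = 30
M: 5·3+3·0+3·1 = 18 | 2·4+5·2 = 18
Y: 5·2+3·1+3·7 = 34 | 2·2+5·6 = 34
L: 5·7+3·0+3·0 = 35 | 2·5+5·5 = 35
gcd(5,3,3,2,5) = 1

Coefficients: [5, 3, 3, 2, 5]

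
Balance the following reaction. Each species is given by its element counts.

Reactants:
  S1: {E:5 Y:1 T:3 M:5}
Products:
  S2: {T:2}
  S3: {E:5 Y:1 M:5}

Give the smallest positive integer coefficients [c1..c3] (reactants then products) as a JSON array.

Coefficients: [2, 3, 2]

E: 2·5 = 10 | 3·0+2·5 = 10
Y: 2·1 = 2 | 3·0+2·1 = 2
T: 2·3 = 6 | 3·2+2·0 = 6
M: 2·5 = 10 | 3·0+2·5 = 10
gcd(2,3,2) = 1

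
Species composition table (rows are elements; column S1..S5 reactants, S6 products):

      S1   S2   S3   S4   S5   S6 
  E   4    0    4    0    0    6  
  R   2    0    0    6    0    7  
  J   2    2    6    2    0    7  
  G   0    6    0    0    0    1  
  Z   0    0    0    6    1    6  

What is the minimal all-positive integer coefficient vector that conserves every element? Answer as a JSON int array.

Coefficients: [6, 1, 3, 5, 6, 6]

E: 6·4+1·0+3·4+5·0+6·0 = 36 | 6·6 = 36
R: 6·2+1·0+3·0+5·6+6·0 = 42 | 6·7 = 42
J: 6·2+1·2+3·6+5·2+6·0 = 42 | 6·7 = 42
G: 6·0+1·6+3·0+5·0+6·0 = 6 | 6·1 = 6
Z: 6·0+1·0+3·0+5·6+6·1 = 36 | 6·6 = 36
gcd(6,1,3,5,6,6) = 1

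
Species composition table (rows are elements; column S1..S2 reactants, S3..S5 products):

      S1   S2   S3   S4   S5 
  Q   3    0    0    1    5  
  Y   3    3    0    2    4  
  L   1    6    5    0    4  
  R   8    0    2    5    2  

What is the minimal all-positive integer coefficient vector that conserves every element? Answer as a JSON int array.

Coefficients: [3, 1, 1, 4, 1]

Q: 3·3+1·0 = 9 | 1·0+4·1+1·5 = 9
Y: 3·3+1·3 = 12 | 1·0+4·2+1·4 = 12
L: 3·1+1·6 = 9 | 1·5+4·0+1·4 = 9
R: 3·8+1·0 = 24 | 1·2+4·5+1·2 = 24
gcd(3,1,1,4,1) = 1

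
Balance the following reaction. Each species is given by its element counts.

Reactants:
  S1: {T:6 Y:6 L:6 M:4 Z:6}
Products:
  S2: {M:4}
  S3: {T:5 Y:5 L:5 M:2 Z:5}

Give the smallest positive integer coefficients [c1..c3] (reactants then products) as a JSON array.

T: 5·6 = 30 | 2·0+6·5 = 30
Y: 5·6 = 30 | 2·0+6·5 = 30
L: 5·6 = 30 | 2·0+6·5 = 30
M: 5·4 = 20 | 2·4+6·2 = 20
Z: 5·6 = 30 | 2·0+6·5 = 30
gcd(5,2,6) = 1

Coefficients: [5, 2, 6]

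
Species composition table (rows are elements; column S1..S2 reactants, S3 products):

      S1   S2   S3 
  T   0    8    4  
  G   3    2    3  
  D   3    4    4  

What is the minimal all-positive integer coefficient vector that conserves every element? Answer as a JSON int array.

T: 4·0+3·8 = 24 | 6·4 = 24
G: 4·3+3·2 = 18 | 6·3 = 18
D: 4·3+3·4 = 24 | 6·4 = 24
gcd(4,3,6) = 1

Coefficients: [4, 3, 6]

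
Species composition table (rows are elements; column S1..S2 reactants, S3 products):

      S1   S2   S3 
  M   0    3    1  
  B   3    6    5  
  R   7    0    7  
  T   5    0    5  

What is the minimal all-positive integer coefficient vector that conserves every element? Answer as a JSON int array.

Coefficients: [3, 1, 3]

M: 3·0+1·3 = 3 | 3·1 = 3
B: 3·3+1·6 = 15 | 3·5 = 15
R: 3·7+1·0 = 21 | 3·7 = 21
T: 3·5+1·0 = 15 | 3·5 = 15
gcd(3,1,3) = 1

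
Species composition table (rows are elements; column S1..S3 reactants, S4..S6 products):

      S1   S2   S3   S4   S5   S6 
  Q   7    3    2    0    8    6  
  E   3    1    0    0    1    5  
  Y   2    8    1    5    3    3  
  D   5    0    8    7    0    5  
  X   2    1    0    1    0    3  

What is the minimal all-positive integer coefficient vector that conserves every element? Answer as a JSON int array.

Q: 5·7+5·3+4·2 = 58 | 6·0+5·8+3·6 = 58
E: 5·3+5·1+4·0 = 20 | 6·0+5·1+3·5 = 20
Y: 5·2+5·8+4·1 = 54 | 6·5+5·3+3·3 = 54
D: 5·5+5·0+4·8 = 57 | 6·7+5·0+3·5 = 57
X: 5·2+5·1+4·0 = 15 | 6·1+5·0+3·3 = 15
gcd(5,5,4,6,5,3) = 1

Coefficients: [5, 5, 4, 6, 5, 3]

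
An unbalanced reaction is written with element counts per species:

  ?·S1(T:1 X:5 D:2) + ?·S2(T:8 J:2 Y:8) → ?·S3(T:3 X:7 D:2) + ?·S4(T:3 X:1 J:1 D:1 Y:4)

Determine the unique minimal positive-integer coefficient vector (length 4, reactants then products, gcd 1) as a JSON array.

Coefficients: [5, 2, 3, 4]

T: 5·1+2·8 = 21 | 3·3+4·3 = 21
X: 5·5+2·0 = 25 | 3·7+4·1 = 25
J: 5·0+2·2 = 4 | 3·0+4·1 = 4
D: 5·2+2·0 = 10 | 3·2+4·1 = 10
Y: 5·0+2·8 = 16 | 3·0+4·4 = 16
gcd(5,2,3,4) = 1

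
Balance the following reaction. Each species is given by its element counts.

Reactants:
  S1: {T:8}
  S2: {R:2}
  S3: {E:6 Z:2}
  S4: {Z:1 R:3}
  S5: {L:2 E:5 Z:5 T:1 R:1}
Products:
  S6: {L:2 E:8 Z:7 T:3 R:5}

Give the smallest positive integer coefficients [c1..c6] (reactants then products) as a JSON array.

L: 1·0+2·0+2·0+4·0+4·2 = 8 | 4·2 = 8
E: 1·0+2·0+2·6+4·0+4·5 = 32 | 4·8 = 32
Z: 1·0+2·0+2·2+4·1+4·5 = 28 | 4·7 = 28
T: 1·8+2·0+2·0+4·0+4·1 = 12 | 4·3 = 12
R: 1·0+2·2+2·0+4·3+4·1 = 20 | 4·5 = 20
gcd(1,2,2,4,4,4) = 1

Coefficients: [1, 2, 2, 4, 4, 4]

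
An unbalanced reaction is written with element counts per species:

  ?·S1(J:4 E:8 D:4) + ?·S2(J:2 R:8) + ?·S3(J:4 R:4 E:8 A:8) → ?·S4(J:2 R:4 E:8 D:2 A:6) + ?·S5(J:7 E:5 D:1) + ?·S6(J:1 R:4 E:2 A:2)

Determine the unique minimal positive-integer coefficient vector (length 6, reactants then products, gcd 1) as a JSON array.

J: 4·4+3·2+6·4 = 46 | 6·2+4·7+6·1 = 46
R: 4·0+3·8+6·4 = 48 | 6·4+4·0+6·4 = 48
E: 4·8+3·0+6·8 = 80 | 6·8+4·5+6·2 = 80
D: 4·4+3·0+6·0 = 16 | 6·2+4·1+6·0 = 16
A: 4·0+3·0+6·8 = 48 | 6·6+4·0+6·2 = 48
gcd(4,3,6,6,4,6) = 1

Coefficients: [4, 3, 6, 6, 4, 6]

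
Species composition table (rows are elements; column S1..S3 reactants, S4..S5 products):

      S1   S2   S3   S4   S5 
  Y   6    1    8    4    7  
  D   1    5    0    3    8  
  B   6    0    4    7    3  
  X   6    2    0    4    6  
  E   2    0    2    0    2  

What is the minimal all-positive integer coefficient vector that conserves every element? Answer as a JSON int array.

Coefficients: [2, 5, 1, 1, 3]

Y: 2·6+5·1+1·8 = 25 | 1·4+3·7 = 25
D: 2·1+5·5+1·0 = 27 | 1·3+3·8 = 27
B: 2·6+5·0+1·4 = 16 | 1·7+3·3 = 16
X: 2·6+5·2+1·0 = 22 | 1·4+3·6 = 22
E: 2·2+5·0+1·2 = 6 | 1·0+3·2 = 6
gcd(2,5,1,1,3) = 1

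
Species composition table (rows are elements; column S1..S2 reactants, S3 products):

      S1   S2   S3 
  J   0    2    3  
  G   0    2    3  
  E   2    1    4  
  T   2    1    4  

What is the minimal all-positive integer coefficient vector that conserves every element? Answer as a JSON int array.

J: 5·0+6·2 = 12 | 4·3 = 12
G: 5·0+6·2 = 12 | 4·3 = 12
E: 5·2+6·1 = 16 | 4·4 = 16
T: 5·2+6·1 = 16 | 4·4 = 16
gcd(5,6,4) = 1

Coefficients: [5, 6, 4]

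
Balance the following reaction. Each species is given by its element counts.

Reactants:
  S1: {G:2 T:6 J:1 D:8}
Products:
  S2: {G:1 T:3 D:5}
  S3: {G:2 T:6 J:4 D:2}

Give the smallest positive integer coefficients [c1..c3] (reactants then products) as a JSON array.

G: 4·2 = 8 | 6·1+1·2 = 8
T: 4·6 = 24 | 6·3+1·6 = 24
J: 4·1 = 4 | 6·0+1·4 = 4
D: 4·8 = 32 | 6·5+1·2 = 32
gcd(4,6,1) = 1

Coefficients: [4, 6, 1]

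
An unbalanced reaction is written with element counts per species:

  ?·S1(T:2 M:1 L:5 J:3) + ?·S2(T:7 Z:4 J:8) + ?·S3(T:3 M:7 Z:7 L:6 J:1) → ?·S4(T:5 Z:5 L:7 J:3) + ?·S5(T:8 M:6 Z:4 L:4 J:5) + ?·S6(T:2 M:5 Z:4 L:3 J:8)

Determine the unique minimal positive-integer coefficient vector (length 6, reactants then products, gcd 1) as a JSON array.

T: 5·2+4·7+4·3 = 50 | 4·5+3·8+3·2 = 50
M: 5·1+4·0+4·7 = 33 | 4·0+3·6+3·5 = 33
Z: 5·0+4·4+4·7 = 44 | 4·5+3·4+3·4 = 44
L: 5·5+4·0+4·6 = 49 | 4·7+3·4+3·3 = 49
J: 5·3+4·8+4·1 = 51 | 4·3+3·5+3·8 = 51
gcd(5,4,4,4,3,3) = 1

Coefficients: [5, 4, 4, 4, 3, 3]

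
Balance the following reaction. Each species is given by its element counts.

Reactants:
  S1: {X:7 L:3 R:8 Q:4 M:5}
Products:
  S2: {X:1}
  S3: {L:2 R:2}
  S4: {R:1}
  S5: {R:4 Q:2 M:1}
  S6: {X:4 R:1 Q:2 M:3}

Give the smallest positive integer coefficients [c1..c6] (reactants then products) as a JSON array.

Coefficients: [2, 2, 3, 3, 1, 3]

X: 2·7 = 14 | 2·1+3·0+3·0+1·0+3·4 = 14
L: 2·3 = 6 | 2·0+3·2+3·0+1·0+3·0 = 6
R: 2·8 = 16 | 2·0+3·2+3·1+1·4+3·1 = 16
Q: 2·4 = 8 | 2·0+3·0+3·0+1·2+3·2 = 8
M: 2·5 = 10 | 2·0+3·0+3·0+1·1+3·3 = 10
gcd(2,2,3,3,1,3) = 1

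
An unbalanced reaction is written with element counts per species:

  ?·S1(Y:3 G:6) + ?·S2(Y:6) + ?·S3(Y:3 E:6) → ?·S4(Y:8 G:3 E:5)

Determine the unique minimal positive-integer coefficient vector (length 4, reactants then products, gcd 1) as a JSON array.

Y: 3·3+4·6+5·3 = 48 | 6·8 = 48
G: 3·6+4·0+5·0 = 18 | 6·3 = 18
E: 3·0+4·0+5·6 = 30 | 6·5 = 30
gcd(3,4,5,6) = 1

Coefficients: [3, 4, 5, 6]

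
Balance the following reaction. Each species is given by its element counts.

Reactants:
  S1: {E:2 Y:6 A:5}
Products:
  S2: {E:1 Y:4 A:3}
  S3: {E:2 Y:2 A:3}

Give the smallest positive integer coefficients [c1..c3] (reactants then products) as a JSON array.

Coefficients: [3, 4, 1]

E: 3·2 = 6 | 4·1+1·2 = 6
Y: 3·6 = 18 | 4·4+1·2 = 18
A: 3·5 = 15 | 4·3+1·3 = 15
gcd(3,4,1) = 1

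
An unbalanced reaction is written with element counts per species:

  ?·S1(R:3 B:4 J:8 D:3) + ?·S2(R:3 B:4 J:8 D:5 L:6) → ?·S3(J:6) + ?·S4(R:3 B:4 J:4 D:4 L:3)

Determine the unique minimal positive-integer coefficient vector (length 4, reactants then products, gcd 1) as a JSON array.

Coefficients: [3, 3, 4, 6]

R: 3·3+3·3 = 18 | 4·0+6·3 = 18
B: 3·4+3·4 = 24 | 4·0+6·4 = 24
J: 3·8+3·8 = 48 | 4·6+6·4 = 48
D: 3·3+3·5 = 24 | 4·0+6·4 = 24
L: 3·0+3·6 = 18 | 4·0+6·3 = 18
gcd(3,3,4,6) = 1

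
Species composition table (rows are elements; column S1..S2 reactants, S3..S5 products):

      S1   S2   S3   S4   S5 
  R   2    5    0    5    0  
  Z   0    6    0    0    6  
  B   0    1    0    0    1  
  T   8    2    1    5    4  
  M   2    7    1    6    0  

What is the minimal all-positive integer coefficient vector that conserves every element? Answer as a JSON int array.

R: 5·2+4·5 = 30 | 2·0+6·5+4·0 = 30
Z: 5·0+4·6 = 24 | 2·0+6·0+4·6 = 24
B: 5·0+4·1 = 4 | 2·0+6·0+4·1 = 4
T: 5·8+4·2 = 48 | 2·1+6·5+4·4 = 48
M: 5·2+4·7 = 38 | 2·1+6·6+4·0 = 38
gcd(5,4,2,6,4) = 1

Coefficients: [5, 4, 2, 6, 4]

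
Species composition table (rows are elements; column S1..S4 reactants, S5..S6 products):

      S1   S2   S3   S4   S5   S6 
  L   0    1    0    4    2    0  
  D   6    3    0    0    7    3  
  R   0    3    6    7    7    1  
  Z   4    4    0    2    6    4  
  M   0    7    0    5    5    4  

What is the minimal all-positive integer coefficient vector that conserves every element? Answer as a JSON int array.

Coefficients: [6, 4, 3, 2, 6, 2]

L: 6·0+4·1+3·0+2·4 = 12 | 6·2+2·0 = 12
D: 6·6+4·3+3·0+2·0 = 48 | 6·7+2·3 = 48
R: 6·0+4·3+3·6+2·7 = 44 | 6·7+2·1 = 44
Z: 6·4+4·4+3·0+2·2 = 44 | 6·6+2·4 = 44
M: 6·0+4·7+3·0+2·5 = 38 | 6·5+2·4 = 38
gcd(6,4,3,2,6,2) = 1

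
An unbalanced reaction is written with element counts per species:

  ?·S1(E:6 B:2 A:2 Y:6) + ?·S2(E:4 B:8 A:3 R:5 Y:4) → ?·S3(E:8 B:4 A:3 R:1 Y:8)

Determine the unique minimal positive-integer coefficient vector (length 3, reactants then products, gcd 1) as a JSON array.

Coefficients: [6, 1, 5]

E: 6·6+1·4 = 40 | 5·8 = 40
B: 6·2+1·8 = 20 | 5·4 = 20
A: 6·2+1·3 = 15 | 5·3 = 15
R: 6·0+1·5 = 5 | 5·1 = 5
Y: 6·6+1·4 = 40 | 5·8 = 40
gcd(6,1,5) = 1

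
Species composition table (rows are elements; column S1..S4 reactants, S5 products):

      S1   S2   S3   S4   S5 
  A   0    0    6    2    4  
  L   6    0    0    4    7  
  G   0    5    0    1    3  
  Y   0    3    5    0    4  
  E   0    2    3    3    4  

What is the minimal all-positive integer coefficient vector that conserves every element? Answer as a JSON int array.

A: 5·0+3·0+3·6+3·2 = 24 | 6·4 = 24
L: 5·6+3·0+3·0+3·4 = 42 | 6·7 = 42
G: 5·0+3·5+3·0+3·1 = 18 | 6·3 = 18
Y: 5·0+3·3+3·5+3·0 = 24 | 6·4 = 24
E: 5·0+3·2+3·3+3·3 = 24 | 6·4 = 24
gcd(5,3,3,3,6) = 1

Coefficients: [5, 3, 3, 3, 6]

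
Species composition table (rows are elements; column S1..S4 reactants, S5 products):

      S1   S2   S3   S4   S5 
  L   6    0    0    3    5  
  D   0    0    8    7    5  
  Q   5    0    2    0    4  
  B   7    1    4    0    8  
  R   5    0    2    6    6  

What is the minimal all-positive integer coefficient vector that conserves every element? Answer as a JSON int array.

Coefficients: [2, 6, 1, 1, 3]

L: 2·6+6·0+1·0+1·3 = 15 | 3·5 = 15
D: 2·0+6·0+1·8+1·7 = 15 | 3·5 = 15
Q: 2·5+6·0+1·2+1·0 = 12 | 3·4 = 12
B: 2·7+6·1+1·4+1·0 = 24 | 3·8 = 24
R: 2·5+6·0+1·2+1·6 = 18 | 3·6 = 18
gcd(2,6,1,1,3) = 1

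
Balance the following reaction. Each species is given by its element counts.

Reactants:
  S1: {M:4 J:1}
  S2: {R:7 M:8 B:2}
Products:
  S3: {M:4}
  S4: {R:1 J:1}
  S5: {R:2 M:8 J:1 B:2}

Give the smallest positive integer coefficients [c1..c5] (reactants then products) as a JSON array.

R: 6·0+1·7 = 7 | 6·0+5·1+1·2 = 7
M: 6·4+1·8 = 32 | 6·4+5·0+1·8 = 32
J: 6·1+1·0 = 6 | 6·0+5·1+1·1 = 6
B: 6·0+1·2 = 2 | 6·0+5·0+1·2 = 2
gcd(6,1,6,5,1) = 1

Coefficients: [6, 1, 6, 5, 1]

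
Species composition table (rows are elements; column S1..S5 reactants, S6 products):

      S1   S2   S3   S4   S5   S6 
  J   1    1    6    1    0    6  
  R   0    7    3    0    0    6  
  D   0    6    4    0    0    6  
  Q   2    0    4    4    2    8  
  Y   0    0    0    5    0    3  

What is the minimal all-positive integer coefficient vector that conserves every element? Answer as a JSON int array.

J: 6·1+3·1+3·6+3·1+2·0 = 30 | 5·6 = 30
R: 6·0+3·7+3·3+3·0+2·0 = 30 | 5·6 = 30
D: 6·0+3·6+3·4+3·0+2·0 = 30 | 5·6 = 30
Q: 6·2+3·0+3·4+3·4+2·2 = 40 | 5·8 = 40
Y: 6·0+3·0+3·0+3·5+2·0 = 15 | 5·3 = 15
gcd(6,3,3,3,2,5) = 1

Coefficients: [6, 3, 3, 3, 2, 5]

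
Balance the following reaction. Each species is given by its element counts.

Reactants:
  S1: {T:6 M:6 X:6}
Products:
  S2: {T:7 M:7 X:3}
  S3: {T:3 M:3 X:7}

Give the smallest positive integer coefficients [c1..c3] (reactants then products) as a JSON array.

Coefficients: [5, 3, 3]

T: 5·6 = 30 | 3·7+3·3 = 30
M: 5·6 = 30 | 3·7+3·3 = 30
X: 5·6 = 30 | 3·3+3·7 = 30
gcd(5,3,3) = 1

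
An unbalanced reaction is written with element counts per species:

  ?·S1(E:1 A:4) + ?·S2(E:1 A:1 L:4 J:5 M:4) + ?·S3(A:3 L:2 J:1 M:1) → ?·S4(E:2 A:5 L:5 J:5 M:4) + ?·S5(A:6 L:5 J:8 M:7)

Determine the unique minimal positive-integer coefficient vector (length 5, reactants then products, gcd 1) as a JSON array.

Coefficients: [4, 6, 3, 5, 1]

E: 4·1+6·1+3·0 = 10 | 5·2+1·0 = 10
A: 4·4+6·1+3·3 = 31 | 5·5+1·6 = 31
L: 4·0+6·4+3·2 = 30 | 5·5+1·5 = 30
J: 4·0+6·5+3·1 = 33 | 5·5+1·8 = 33
M: 4·0+6·4+3·1 = 27 | 5·4+1·7 = 27
gcd(4,6,3,5,1) = 1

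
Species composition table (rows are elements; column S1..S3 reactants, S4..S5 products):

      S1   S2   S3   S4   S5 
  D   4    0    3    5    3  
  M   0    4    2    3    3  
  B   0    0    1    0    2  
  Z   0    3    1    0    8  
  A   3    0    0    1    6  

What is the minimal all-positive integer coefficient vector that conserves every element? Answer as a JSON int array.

Coefficients: [3, 2, 2, 3, 1]

D: 3·4+2·0+2·3 = 18 | 3·5+1·3 = 18
M: 3·0+2·4+2·2 = 12 | 3·3+1·3 = 12
B: 3·0+2·0+2·1 = 2 | 3·0+1·2 = 2
Z: 3·0+2·3+2·1 = 8 | 3·0+1·8 = 8
A: 3·3+2·0+2·0 = 9 | 3·1+1·6 = 9
gcd(3,2,2,3,1) = 1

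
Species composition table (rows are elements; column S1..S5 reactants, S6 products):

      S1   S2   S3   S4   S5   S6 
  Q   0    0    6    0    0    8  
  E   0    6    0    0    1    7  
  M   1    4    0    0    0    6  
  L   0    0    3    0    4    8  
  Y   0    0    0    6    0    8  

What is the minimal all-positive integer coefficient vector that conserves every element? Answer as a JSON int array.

Coefficients: [6, 3, 4, 4, 3, 3]

Q: 6·0+3·0+4·6+4·0+3·0 = 24 | 3·8 = 24
E: 6·0+3·6+4·0+4·0+3·1 = 21 | 3·7 = 21
M: 6·1+3·4+4·0+4·0+3·0 = 18 | 3·6 = 18
L: 6·0+3·0+4·3+4·0+3·4 = 24 | 3·8 = 24
Y: 6·0+3·0+4·0+4·6+3·0 = 24 | 3·8 = 24
gcd(6,3,4,4,3,3) = 1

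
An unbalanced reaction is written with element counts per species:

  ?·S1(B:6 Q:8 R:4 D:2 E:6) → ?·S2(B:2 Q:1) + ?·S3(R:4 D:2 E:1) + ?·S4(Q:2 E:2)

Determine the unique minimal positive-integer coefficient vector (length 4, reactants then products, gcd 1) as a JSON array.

B: 2·6 = 12 | 6·2+2·0+5·0 = 12
Q: 2·8 = 16 | 6·1+2·0+5·2 = 16
R: 2·4 = 8 | 6·0+2·4+5·0 = 8
D: 2·2 = 4 | 6·0+2·2+5·0 = 4
E: 2·6 = 12 | 6·0+2·1+5·2 = 12
gcd(2,6,2,5) = 1

Coefficients: [2, 6, 2, 5]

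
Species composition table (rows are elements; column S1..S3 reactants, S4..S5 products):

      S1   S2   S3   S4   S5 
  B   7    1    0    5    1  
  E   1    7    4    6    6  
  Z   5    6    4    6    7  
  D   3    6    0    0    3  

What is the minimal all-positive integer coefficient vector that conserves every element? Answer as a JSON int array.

B: 1·7+1·1+4·0 = 8 | 1·5+3·1 = 8
E: 1·1+1·7+4·4 = 24 | 1·6+3·6 = 24
Z: 1·5+1·6+4·4 = 27 | 1·6+3·7 = 27
D: 1·3+1·6+4·0 = 9 | 1·0+3·3 = 9
gcd(1,1,4,1,3) = 1

Coefficients: [1, 1, 4, 1, 3]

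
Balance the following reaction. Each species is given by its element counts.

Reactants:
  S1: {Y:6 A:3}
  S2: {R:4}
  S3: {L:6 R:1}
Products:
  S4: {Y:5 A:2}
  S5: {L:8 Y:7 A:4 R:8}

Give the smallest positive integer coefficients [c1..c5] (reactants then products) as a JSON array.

L: 6·0+5·0+4·6 = 24 | 3·0+3·8 = 24
Y: 6·6+5·0+4·0 = 36 | 3·5+3·7 = 36
A: 6·3+5·0+4·0 = 18 | 3·2+3·4 = 18
R: 6·0+5·4+4·1 = 24 | 3·0+3·8 = 24
gcd(6,5,4,3,3) = 1

Coefficients: [6, 5, 4, 3, 3]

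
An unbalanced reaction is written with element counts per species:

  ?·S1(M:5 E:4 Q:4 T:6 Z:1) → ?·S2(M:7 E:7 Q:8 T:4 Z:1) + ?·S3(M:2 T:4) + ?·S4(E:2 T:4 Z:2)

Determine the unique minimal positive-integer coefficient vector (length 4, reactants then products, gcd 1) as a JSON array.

Coefficients: [4, 2, 3, 1]

M: 4·5 = 20 | 2·7+3·2+1·0 = 20
E: 4·4 = 16 | 2·7+3·0+1·2 = 16
Q: 4·4 = 16 | 2·8+3·0+1·0 = 16
T: 4·6 = 24 | 2·4+3·4+1·4 = 24
Z: 4·1 = 4 | 2·1+3·0+1·2 = 4
gcd(4,2,3,1) = 1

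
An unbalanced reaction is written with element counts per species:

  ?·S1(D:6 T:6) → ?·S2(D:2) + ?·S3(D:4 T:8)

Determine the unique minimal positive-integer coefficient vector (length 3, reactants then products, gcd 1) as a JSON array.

D: 4·6 = 24 | 6·2+3·4 = 24
T: 4·6 = 24 | 6·0+3·8 = 24
gcd(4,6,3) = 1

Coefficients: [4, 6, 3]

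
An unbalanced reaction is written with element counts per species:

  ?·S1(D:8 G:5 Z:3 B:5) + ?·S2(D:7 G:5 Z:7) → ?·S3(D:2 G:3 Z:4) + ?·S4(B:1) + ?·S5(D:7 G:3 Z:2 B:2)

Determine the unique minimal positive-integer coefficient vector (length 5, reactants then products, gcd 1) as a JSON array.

Coefficients: [3, 3, 5, 5, 5]

D: 3·8+3·7 = 45 | 5·2+5·0+5·7 = 45
G: 3·5+3·5 = 30 | 5·3+5·0+5·3 = 30
Z: 3·3+3·7 = 30 | 5·4+5·0+5·2 = 30
B: 3·5+3·0 = 15 | 5·0+5·1+5·2 = 15
gcd(3,3,5,5,5) = 1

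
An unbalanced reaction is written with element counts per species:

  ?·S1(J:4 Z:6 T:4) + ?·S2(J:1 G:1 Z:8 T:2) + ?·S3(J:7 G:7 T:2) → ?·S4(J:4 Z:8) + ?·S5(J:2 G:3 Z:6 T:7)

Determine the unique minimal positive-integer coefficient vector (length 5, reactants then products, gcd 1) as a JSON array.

Coefficients: [4, 5, 1, 5, 4]

J: 4·4+5·1+1·7 = 28 | 5·4+4·2 = 28
G: 4·0+5·1+1·7 = 12 | 5·0+4·3 = 12
Z: 4·6+5·8+1·0 = 64 | 5·8+4·6 = 64
T: 4·4+5·2+1·2 = 28 | 5·0+4·7 = 28
gcd(4,5,1,5,4) = 1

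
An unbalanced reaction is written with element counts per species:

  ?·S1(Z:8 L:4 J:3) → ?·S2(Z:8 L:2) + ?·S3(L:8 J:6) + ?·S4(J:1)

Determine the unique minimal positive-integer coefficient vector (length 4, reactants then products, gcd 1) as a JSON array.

Coefficients: [4, 4, 1, 6]

Z: 4·8 = 32 | 4·8+1·0+6·0 = 32
L: 4·4 = 16 | 4·2+1·8+6·0 = 16
J: 4·3 = 12 | 4·0+1·6+6·1 = 12
gcd(4,4,1,6) = 1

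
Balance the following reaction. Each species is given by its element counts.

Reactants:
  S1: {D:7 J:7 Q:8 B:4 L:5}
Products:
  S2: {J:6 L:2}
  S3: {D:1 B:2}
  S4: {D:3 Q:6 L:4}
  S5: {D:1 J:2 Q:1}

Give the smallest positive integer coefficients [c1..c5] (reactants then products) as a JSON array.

D: 2·7 = 14 | 1·0+4·1+2·3+4·1 = 14
J: 2·7 = 14 | 1·6+4·0+2·0+4·2 = 14
Q: 2·8 = 16 | 1·0+4·0+2·6+4·1 = 16
B: 2·4 = 8 | 1·0+4·2+2·0+4·0 = 8
L: 2·5 = 10 | 1·2+4·0+2·4+4·0 = 10
gcd(2,1,4,2,4) = 1

Coefficients: [2, 1, 4, 2, 4]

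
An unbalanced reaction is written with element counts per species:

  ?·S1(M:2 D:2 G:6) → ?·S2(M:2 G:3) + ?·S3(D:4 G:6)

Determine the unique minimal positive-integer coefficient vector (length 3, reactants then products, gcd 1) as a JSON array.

Coefficients: [2, 2, 1]

M: 2·2 = 4 | 2·2+1·0 = 4
D: 2·2 = 4 | 2·0+1·4 = 4
G: 2·6 = 12 | 2·3+1·6 = 12
gcd(2,2,1) = 1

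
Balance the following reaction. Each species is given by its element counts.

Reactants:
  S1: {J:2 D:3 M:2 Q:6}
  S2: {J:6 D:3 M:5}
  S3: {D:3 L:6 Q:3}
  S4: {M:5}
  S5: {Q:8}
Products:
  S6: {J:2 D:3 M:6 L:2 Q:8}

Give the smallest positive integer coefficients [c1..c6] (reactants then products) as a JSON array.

J: 3·2+1·6+2·0+5·0+3·0 = 12 | 6·2 = 12
D: 3·3+1·3+2·3+5·0+3·0 = 18 | 6·3 = 18
M: 3·2+1·5+2·0+5·5+3·0 = 36 | 6·6 = 36
L: 3·0+1·0+2·6+5·0+3·0 = 12 | 6·2 = 12
Q: 3·6+1·0+2·3+5·0+3·8 = 48 | 6·8 = 48
gcd(3,1,2,5,3,6) = 1

Coefficients: [3, 1, 2, 5, 3, 6]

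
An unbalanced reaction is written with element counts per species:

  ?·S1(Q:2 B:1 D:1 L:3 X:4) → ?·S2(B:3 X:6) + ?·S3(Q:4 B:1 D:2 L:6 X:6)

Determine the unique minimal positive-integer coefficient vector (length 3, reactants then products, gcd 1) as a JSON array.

Coefficients: [6, 1, 3]

Q: 6·2 = 12 | 1·0+3·4 = 12
B: 6·1 = 6 | 1·3+3·1 = 6
D: 6·1 = 6 | 1·0+3·2 = 6
L: 6·3 = 18 | 1·0+3·6 = 18
X: 6·4 = 24 | 1·6+3·6 = 24
gcd(6,1,3) = 1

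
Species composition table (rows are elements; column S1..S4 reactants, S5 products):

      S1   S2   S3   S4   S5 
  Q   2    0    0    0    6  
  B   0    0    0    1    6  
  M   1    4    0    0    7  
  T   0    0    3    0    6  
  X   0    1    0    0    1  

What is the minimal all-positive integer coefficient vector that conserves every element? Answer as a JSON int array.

Coefficients: [3, 1, 2, 6, 1]

Q: 3·2+1·0+2·0+6·0 = 6 | 1·6 = 6
B: 3·0+1·0+2·0+6·1 = 6 | 1·6 = 6
M: 3·1+1·4+2·0+6·0 = 7 | 1·7 = 7
T: 3·0+1·0+2·3+6·0 = 6 | 1·6 = 6
X: 3·0+1·1+2·0+6·0 = 1 | 1·1 = 1
gcd(3,1,2,6,1) = 1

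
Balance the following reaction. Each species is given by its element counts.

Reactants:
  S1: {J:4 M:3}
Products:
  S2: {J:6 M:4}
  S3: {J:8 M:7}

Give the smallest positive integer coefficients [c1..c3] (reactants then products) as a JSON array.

Coefficients: [5, 2, 1]

J: 5·4 = 20 | 2·6+1·8 = 20
M: 5·3 = 15 | 2·4+1·7 = 15
gcd(5,2,1) = 1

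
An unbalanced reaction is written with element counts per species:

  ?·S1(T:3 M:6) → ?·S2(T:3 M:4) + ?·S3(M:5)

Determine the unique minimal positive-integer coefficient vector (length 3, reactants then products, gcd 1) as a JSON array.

Coefficients: [5, 5, 2]

T: 5·3 = 15 | 5·3+2·0 = 15
M: 5·6 = 30 | 5·4+2·5 = 30
gcd(5,5,2) = 1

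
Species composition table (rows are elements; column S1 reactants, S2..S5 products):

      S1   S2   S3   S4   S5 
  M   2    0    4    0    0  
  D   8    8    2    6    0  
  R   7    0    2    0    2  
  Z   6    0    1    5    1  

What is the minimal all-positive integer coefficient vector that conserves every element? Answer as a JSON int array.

M: 2·2 = 4 | 1·0+1·4+1·0+6·0 = 4
D: 2·8 = 16 | 1·8+1·2+1·6+6·0 = 16
R: 2·7 = 14 | 1·0+1·2+1·0+6·2 = 14
Z: 2·6 = 12 | 1·0+1·1+1·5+6·1 = 12
gcd(2,1,1,1,6) = 1

Coefficients: [2, 1, 1, 1, 6]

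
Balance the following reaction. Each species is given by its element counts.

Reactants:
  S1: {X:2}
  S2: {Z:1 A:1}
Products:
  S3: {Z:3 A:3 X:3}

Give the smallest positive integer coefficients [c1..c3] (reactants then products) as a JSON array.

Z: 3·0+6·1 = 6 | 2·3 = 6
A: 3·0+6·1 = 6 | 2·3 = 6
X: 3·2+6·0 = 6 | 2·3 = 6
gcd(3,6,2) = 1

Coefficients: [3, 6, 2]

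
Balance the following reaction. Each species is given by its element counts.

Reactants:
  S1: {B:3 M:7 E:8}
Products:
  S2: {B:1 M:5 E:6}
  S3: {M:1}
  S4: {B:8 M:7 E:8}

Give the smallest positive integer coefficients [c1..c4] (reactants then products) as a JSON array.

Coefficients: [4, 4, 1, 1]

B: 4·3 = 12 | 4·1+1·0+1·8 = 12
M: 4·7 = 28 | 4·5+1·1+1·7 = 28
E: 4·8 = 32 | 4·6+1·0+1·8 = 32
gcd(4,4,1,1) = 1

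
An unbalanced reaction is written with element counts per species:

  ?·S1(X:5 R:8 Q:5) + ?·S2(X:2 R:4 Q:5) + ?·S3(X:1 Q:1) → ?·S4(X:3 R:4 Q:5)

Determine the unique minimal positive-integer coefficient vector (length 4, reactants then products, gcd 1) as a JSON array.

Coefficients: [1, 4, 5, 6]

X: 1·5+4·2+5·1 = 18 | 6·3 = 18
R: 1·8+4·4+5·0 = 24 | 6·4 = 24
Q: 1·5+4·5+5·1 = 30 | 6·5 = 30
gcd(1,4,5,6) = 1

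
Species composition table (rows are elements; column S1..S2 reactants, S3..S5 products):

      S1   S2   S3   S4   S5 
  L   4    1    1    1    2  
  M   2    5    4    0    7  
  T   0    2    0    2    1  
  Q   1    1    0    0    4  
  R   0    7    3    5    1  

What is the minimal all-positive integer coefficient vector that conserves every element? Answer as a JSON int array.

L: 2·4+6·1 = 14 | 5·1+5·1+2·2 = 14
M: 2·2+6·5 = 34 | 5·4+5·0+2·7 = 34
T: 2·0+6·2 = 12 | 5·0+5·2+2·1 = 12
Q: 2·1+6·1 = 8 | 5·0+5·0+2·4 = 8
R: 2·0+6·7 = 42 | 5·3+5·5+2·1 = 42
gcd(2,6,5,5,2) = 1

Coefficients: [2, 6, 5, 5, 2]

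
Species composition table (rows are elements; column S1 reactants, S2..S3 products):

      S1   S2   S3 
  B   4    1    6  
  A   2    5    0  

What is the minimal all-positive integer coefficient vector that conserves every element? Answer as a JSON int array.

B: 5·4 = 20 | 2·1+3·6 = 20
A: 5·2 = 10 | 2·5+3·0 = 10
gcd(5,2,3) = 1

Coefficients: [5, 2, 3]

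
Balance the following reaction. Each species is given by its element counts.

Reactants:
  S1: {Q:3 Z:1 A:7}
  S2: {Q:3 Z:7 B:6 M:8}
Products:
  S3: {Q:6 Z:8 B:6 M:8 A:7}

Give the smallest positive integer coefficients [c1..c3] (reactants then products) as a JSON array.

Coefficients: [1, 1, 1]

Q: 1·3+1·3 = 6 | 1·6 = 6
Z: 1·1+1·7 = 8 | 1·8 = 8
B: 1·0+1·6 = 6 | 1·6 = 6
M: 1·0+1·8 = 8 | 1·8 = 8
A: 1·7+1·0 = 7 | 1·7 = 7
gcd(1,1,1) = 1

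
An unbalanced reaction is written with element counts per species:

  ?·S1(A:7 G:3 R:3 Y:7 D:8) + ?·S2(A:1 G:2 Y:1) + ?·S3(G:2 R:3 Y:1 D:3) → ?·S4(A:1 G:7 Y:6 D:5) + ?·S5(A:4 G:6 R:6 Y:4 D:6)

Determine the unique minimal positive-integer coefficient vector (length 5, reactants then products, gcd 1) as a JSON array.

A: 1·7+6·1+5·0 = 13 | 1·1+3·4 = 13
G: 1·3+6·2+5·2 = 25 | 1·7+3·6 = 25
R: 1·3+6·0+5·3 = 18 | 1·0+3·6 = 18
Y: 1·7+6·1+5·1 = 18 | 1·6+3·4 = 18
D: 1·8+6·0+5·3 = 23 | 1·5+3·6 = 23
gcd(1,6,5,1,3) = 1

Coefficients: [1, 6, 5, 1, 3]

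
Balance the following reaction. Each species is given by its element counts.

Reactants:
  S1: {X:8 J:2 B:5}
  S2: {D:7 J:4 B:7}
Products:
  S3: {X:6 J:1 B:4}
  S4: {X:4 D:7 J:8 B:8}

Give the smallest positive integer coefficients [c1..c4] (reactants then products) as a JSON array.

X: 5·8+1·0 = 40 | 6·6+1·4 = 40
D: 5·0+1·7 = 7 | 6·0+1·7 = 7
J: 5·2+1·4 = 14 | 6·1+1·8 = 14
B: 5·5+1·7 = 32 | 6·4+1·8 = 32
gcd(5,1,6,1) = 1

Coefficients: [5, 1, 6, 1]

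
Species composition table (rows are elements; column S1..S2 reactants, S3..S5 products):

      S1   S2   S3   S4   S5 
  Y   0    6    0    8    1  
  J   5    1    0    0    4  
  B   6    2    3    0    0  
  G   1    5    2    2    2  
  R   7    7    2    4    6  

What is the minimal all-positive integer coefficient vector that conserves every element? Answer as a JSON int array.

Coefficients: [1, 3, 4, 2, 2]

Y: 1·0+3·6 = 18 | 4·0+2·8+2·1 = 18
J: 1·5+3·1 = 8 | 4·0+2·0+2·4 = 8
B: 1·6+3·2 = 12 | 4·3+2·0+2·0 = 12
G: 1·1+3·5 = 16 | 4·2+2·2+2·2 = 16
R: 1·7+3·7 = 28 | 4·2+2·4+2·6 = 28
gcd(1,3,4,2,2) = 1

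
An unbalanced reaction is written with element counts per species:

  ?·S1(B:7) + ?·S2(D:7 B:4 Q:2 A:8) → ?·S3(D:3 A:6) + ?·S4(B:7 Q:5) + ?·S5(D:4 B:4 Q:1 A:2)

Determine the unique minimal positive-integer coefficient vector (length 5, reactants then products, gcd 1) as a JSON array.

D: 1·0+5·7 = 35 | 5·3+1·0+5·4 = 35
B: 1·7+5·4 = 27 | 5·0+1·7+5·4 = 27
Q: 1·0+5·2 = 10 | 5·0+1·5+5·1 = 10
A: 1·0+5·8 = 40 | 5·6+1·0+5·2 = 40
gcd(1,5,5,1,5) = 1

Coefficients: [1, 5, 5, 1, 5]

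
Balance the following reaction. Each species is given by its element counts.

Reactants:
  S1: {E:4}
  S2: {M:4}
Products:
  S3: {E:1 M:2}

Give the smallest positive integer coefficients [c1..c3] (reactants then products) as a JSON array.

Coefficients: [1, 2, 4]

E: 1·4+2·0 = 4 | 4·1 = 4
M: 1·0+2·4 = 8 | 4·2 = 8
gcd(1,2,4) = 1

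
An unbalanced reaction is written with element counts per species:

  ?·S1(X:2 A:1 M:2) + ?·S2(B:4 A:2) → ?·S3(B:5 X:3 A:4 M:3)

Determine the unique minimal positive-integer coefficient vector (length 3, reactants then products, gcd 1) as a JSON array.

B: 6·0+5·4 = 20 | 4·5 = 20
X: 6·2+5·0 = 12 | 4·3 = 12
A: 6·1+5·2 = 16 | 4·4 = 16
M: 6·2+5·0 = 12 | 4·3 = 12
gcd(6,5,4) = 1

Coefficients: [6, 5, 4]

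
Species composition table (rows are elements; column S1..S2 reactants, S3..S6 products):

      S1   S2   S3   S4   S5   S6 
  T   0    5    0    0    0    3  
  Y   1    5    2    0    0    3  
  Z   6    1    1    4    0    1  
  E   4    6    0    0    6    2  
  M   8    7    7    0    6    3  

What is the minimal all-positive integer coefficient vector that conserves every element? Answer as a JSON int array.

Coefficients: [4, 3, 2, 5, 4, 5]

T: 4·0+3·5 = 15 | 2·0+5·0+4·0+5·3 = 15
Y: 4·1+3·5 = 19 | 2·2+5·0+4·0+5·3 = 19
Z: 4·6+3·1 = 27 | 2·1+5·4+4·0+5·1 = 27
E: 4·4+3·6 = 34 | 2·0+5·0+4·6+5·2 = 34
M: 4·8+3·7 = 53 | 2·7+5·0+4·6+5·3 = 53
gcd(4,3,2,5,4,5) = 1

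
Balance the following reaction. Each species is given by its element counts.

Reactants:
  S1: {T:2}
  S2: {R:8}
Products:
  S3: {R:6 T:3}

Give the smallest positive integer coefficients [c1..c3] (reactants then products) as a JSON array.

R: 6·0+3·8 = 24 | 4·6 = 24
T: 6·2+3·0 = 12 | 4·3 = 12
gcd(6,3,4) = 1

Coefficients: [6, 3, 4]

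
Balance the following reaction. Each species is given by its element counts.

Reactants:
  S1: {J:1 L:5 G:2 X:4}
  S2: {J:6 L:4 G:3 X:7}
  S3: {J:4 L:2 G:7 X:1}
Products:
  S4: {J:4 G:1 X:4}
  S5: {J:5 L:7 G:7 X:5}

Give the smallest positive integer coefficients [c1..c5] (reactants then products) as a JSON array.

Coefficients: [1, 6, 3, 6, 5]

J: 1·1+6·6+3·4 = 49 | 6·4+5·5 = 49
L: 1·5+6·4+3·2 = 35 | 6·0+5·7 = 35
G: 1·2+6·3+3·7 = 41 | 6·1+5·7 = 41
X: 1·4+6·7+3·1 = 49 | 6·4+5·5 = 49
gcd(1,6,3,6,5) = 1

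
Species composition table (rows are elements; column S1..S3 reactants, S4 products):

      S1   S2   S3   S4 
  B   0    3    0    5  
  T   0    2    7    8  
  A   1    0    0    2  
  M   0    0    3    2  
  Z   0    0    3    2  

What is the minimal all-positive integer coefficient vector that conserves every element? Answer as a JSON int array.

Coefficients: [6, 5, 2, 3]

B: 6·0+5·3+2·0 = 15 | 3·5 = 15
T: 6·0+5·2+2·7 = 24 | 3·8 = 24
A: 6·1+5·0+2·0 = 6 | 3·2 = 6
M: 6·0+5·0+2·3 = 6 | 3·2 = 6
Z: 6·0+5·0+2·3 = 6 | 3·2 = 6
gcd(6,5,2,3) = 1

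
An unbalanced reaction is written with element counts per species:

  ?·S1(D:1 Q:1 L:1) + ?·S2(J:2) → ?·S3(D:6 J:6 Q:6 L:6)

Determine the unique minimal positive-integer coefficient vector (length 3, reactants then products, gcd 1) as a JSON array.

Coefficients: [6, 3, 1]

D: 6·1+3·0 = 6 | 1·6 = 6
J: 6·0+3·2 = 6 | 1·6 = 6
Q: 6·1+3·0 = 6 | 1·6 = 6
L: 6·1+3·0 = 6 | 1·6 = 6
gcd(6,3,1) = 1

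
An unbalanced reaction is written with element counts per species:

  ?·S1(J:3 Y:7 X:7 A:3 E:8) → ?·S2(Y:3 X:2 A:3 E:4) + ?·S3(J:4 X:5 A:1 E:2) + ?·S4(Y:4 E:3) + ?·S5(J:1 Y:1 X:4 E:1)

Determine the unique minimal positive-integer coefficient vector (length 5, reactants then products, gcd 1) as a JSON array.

J: 5·3 = 15 | 4·0+3·4+5·0+3·1 = 15
Y: 5·7 = 35 | 4·3+3·0+5·4+3·1 = 35
X: 5·7 = 35 | 4·2+3·5+5·0+3·4 = 35
A: 5·3 = 15 | 4·3+3·1+5·0+3·0 = 15
E: 5·8 = 40 | 4·4+3·2+5·3+3·1 = 40
gcd(5,4,3,5,3) = 1

Coefficients: [5, 4, 3, 5, 3]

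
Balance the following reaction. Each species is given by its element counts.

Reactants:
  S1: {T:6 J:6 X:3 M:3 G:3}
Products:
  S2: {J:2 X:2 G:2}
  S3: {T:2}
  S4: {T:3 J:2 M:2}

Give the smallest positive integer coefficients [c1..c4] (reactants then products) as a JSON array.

T: 4·6 = 24 | 6·0+3·2+6·3 = 24
J: 4·6 = 24 | 6·2+3·0+6·2 = 24
X: 4·3 = 12 | 6·2+3·0+6·0 = 12
M: 4·3 = 12 | 6·0+3·0+6·2 = 12
G: 4·3 = 12 | 6·2+3·0+6·0 = 12
gcd(4,6,3,6) = 1

Coefficients: [4, 6, 3, 6]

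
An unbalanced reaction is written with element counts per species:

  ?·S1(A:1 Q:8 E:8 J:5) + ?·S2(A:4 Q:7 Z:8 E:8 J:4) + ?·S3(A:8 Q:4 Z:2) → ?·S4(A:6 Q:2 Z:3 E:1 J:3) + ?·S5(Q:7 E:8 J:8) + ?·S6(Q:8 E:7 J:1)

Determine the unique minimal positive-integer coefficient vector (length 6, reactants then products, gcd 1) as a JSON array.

Coefficients: [4, 1, 2, 4, 1, 4]

A: 4·1+1·4+2·8 = 24 | 4·6+1·0+4·0 = 24
Q: 4·8+1·7+2·4 = 47 | 4·2+1·7+4·8 = 47
Z: 4·0+1·8+2·2 = 12 | 4·3+1·0+4·0 = 12
E: 4·8+1·8+2·0 = 40 | 4·1+1·8+4·7 = 40
J: 4·5+1·4+2·0 = 24 | 4·3+1·8+4·1 = 24
gcd(4,1,2,4,1,4) = 1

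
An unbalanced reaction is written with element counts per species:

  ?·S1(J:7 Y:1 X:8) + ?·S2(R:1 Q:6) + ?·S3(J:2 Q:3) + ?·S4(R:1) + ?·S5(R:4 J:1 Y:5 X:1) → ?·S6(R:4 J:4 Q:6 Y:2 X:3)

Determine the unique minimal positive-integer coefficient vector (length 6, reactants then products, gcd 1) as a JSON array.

R: 1·0+2·1+2·0+6·1+1·4 = 12 | 3·4 = 12
J: 1·7+2·0+2·2+6·0+1·1 = 12 | 3·4 = 12
Q: 1·0+2·6+2·3+6·0+1·0 = 18 | 3·6 = 18
Y: 1·1+2·0+2·0+6·0+1·5 = 6 | 3·2 = 6
X: 1·8+2·0+2·0+6·0+1·1 = 9 | 3·3 = 9
gcd(1,2,2,6,1,3) = 1

Coefficients: [1, 2, 2, 6, 1, 3]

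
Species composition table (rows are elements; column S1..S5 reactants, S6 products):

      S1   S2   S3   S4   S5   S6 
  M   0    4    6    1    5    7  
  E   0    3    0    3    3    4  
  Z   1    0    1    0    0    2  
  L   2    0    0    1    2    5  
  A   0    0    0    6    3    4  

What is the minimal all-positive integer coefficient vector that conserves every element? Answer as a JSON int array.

Coefficients: [5, 1, 1, 1, 2, 3]

M: 5·0+1·4+1·6+1·1+2·5 = 21 | 3·7 = 21
E: 5·0+1·3+1·0+1·3+2·3 = 12 | 3·4 = 12
Z: 5·1+1·0+1·1+1·0+2·0 = 6 | 3·2 = 6
L: 5·2+1·0+1·0+1·1+2·2 = 15 | 3·5 = 15
A: 5·0+1·0+1·0+1·6+2·3 = 12 | 3·4 = 12
gcd(5,1,1,1,2,3) = 1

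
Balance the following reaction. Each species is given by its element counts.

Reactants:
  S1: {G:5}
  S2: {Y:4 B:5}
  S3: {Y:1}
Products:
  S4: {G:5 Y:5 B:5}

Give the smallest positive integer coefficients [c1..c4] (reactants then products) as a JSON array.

Coefficients: [1, 1, 1, 1]

G: 1·5+1·0+1·0 = 5 | 1·5 = 5
Y: 1·0+1·4+1·1 = 5 | 1·5 = 5
B: 1·0+1·5+1·0 = 5 | 1·5 = 5
gcd(1,1,1,1) = 1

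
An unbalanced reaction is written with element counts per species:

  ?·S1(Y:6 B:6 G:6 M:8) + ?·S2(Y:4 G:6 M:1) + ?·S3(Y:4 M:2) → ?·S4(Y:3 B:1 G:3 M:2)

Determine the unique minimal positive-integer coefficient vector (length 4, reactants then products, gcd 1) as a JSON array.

Coefficients: [1, 2, 1, 6]

Y: 1·6+2·4+1·4 = 18 | 6·3 = 18
B: 1·6+2·0+1·0 = 6 | 6·1 = 6
G: 1·6+2·6+1·0 = 18 | 6·3 = 18
M: 1·8+2·1+1·2 = 12 | 6·2 = 12
gcd(1,2,1,6) = 1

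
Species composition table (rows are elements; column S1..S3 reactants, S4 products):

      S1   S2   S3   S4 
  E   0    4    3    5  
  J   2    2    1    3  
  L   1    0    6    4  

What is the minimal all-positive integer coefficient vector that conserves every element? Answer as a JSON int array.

E: 2·0+4·4+3·3 = 25 | 5·5 = 25
J: 2·2+4·2+3·1 = 15 | 5·3 = 15
L: 2·1+4·0+3·6 = 20 | 5·4 = 20
gcd(2,4,3,5) = 1

Coefficients: [2, 4, 3, 5]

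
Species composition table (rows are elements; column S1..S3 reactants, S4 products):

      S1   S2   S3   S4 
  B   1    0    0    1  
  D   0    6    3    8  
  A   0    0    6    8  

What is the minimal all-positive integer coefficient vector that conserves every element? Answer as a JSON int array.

B: 3·1+2·0+4·0 = 3 | 3·1 = 3
D: 3·0+2·6+4·3 = 24 | 3·8 = 24
A: 3·0+2·0+4·6 = 24 | 3·8 = 24
gcd(3,2,4,3) = 1

Coefficients: [3, 2, 4, 3]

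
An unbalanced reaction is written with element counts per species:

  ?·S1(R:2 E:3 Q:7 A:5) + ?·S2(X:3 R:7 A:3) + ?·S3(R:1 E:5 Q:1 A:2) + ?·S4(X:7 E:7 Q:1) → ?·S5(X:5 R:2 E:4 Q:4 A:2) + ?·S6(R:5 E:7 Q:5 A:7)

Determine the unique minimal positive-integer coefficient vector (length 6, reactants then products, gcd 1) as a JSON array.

Coefficients: [6, 3, 4, 3, 6, 5]

X: 6·0+3·3+4·0+3·7 = 30 | 6·5+5·0 = 30
R: 6·2+3·7+4·1+3·0 = 37 | 6·2+5·5 = 37
E: 6·3+3·0+4·5+3·7 = 59 | 6·4+5·7 = 59
Q: 6·7+3·0+4·1+3·1 = 49 | 6·4+5·5 = 49
A: 6·5+3·3+4·2+3·0 = 47 | 6·2+5·7 = 47
gcd(6,3,4,3,6,5) = 1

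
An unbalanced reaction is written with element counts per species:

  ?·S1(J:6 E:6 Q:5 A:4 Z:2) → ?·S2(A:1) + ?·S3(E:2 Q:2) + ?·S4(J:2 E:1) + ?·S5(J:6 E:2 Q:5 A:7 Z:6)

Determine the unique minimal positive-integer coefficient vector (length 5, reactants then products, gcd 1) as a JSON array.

J: 3·6 = 18 | 5·0+5·0+6·2+1·6 = 18
E: 3·6 = 18 | 5·0+5·2+6·1+1·2 = 18
Q: 3·5 = 15 | 5·0+5·2+6·0+1·5 = 15
A: 3·4 = 12 | 5·1+5·0+6·0+1·7 = 12
Z: 3·2 = 6 | 5·0+5·0+6·0+1·6 = 6
gcd(3,5,5,6,1) = 1

Coefficients: [3, 5, 5, 6, 1]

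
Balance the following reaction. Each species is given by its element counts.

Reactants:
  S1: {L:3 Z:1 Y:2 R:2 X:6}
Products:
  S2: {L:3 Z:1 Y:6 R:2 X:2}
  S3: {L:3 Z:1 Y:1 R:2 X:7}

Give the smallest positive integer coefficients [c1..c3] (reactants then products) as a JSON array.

Coefficients: [5, 1, 4]

L: 5·3 = 15 | 1·3+4·3 = 15
Z: 5·1 = 5 | 1·1+4·1 = 5
Y: 5·2 = 10 | 1·6+4·1 = 10
R: 5·2 = 10 | 1·2+4·2 = 10
X: 5·6 = 30 | 1·2+4·7 = 30
gcd(5,1,4) = 1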